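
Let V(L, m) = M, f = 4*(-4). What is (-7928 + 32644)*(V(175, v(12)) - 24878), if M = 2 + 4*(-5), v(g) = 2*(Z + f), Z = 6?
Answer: -615329536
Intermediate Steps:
f = -16
v(g) = -20 (v(g) = 2*(6 - 16) = 2*(-10) = -20)
M = -18 (M = 2 - 20 = -18)
V(L, m) = -18
(-7928 + 32644)*(V(175, v(12)) - 24878) = (-7928 + 32644)*(-18 - 24878) = 24716*(-24896) = -615329536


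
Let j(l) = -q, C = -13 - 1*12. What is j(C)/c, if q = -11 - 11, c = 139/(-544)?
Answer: -11968/139 ≈ -86.101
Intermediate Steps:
c = -139/544 (c = 139*(-1/544) = -139/544 ≈ -0.25551)
C = -25 (C = -13 - 12 = -25)
q = -22
j(l) = 22 (j(l) = -1*(-22) = 22)
j(C)/c = 22/(-139/544) = 22*(-544/139) = -11968/139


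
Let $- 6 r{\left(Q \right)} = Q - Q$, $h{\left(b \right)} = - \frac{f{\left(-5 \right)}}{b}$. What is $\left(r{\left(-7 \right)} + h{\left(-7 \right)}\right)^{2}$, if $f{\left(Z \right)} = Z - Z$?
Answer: $0$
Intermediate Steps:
$f{\left(Z \right)} = 0$
$h{\left(b \right)} = 0$ ($h{\left(b \right)} = - \frac{0}{b} = \left(-1\right) 0 = 0$)
$r{\left(Q \right)} = 0$ ($r{\left(Q \right)} = - \frac{Q - Q}{6} = \left(- \frac{1}{6}\right) 0 = 0$)
$\left(r{\left(-7 \right)} + h{\left(-7 \right)}\right)^{2} = \left(0 + 0\right)^{2} = 0^{2} = 0$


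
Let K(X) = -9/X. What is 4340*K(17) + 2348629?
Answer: 39887633/17 ≈ 2.3463e+6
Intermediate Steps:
4340*K(17) + 2348629 = 4340*(-9/17) + 2348629 = -39060/17 + 2348629 = 39887633/17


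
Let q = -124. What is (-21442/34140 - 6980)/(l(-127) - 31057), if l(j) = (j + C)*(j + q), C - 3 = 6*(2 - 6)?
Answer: -119159321/103973370 ≈ -1.1461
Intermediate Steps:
C = -21 (C = 3 + 6*(2 - 6) = 3 + 6*(-4) = 3 - 24 = -21)
l(j) = (-124 + j)*(-21 + j) (l(j) = (j - 21)*(j - 124) = (-21 + j)*(-124 + j) = (-124 + j)*(-21 + j))
(-21442/34140 - 6980)/(l(-127) - 31057) = (-21442/34140 - 6980)/((2604 + (-127)² - 145*(-127)) - 31057) = (-21442*1/34140 - 6980)/((2604 + 16129 + 18415) - 31057) = (-10721/17070 - 6980)/(37148 - 31057) = -119159321/17070/6091 = -119159321/17070*1/6091 = -119159321/103973370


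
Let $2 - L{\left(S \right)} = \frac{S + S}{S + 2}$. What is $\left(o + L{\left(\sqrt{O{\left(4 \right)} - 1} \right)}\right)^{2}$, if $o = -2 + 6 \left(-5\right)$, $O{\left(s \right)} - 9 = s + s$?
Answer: $\frac{8836}{9} \approx 981.78$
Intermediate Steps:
$O{\left(s \right)} = 9 + 2 s$ ($O{\left(s \right)} = 9 + \left(s + s\right) = 9 + 2 s$)
$L{\left(S \right)} = 2 - \frac{2 S}{2 + S}$ ($L{\left(S \right)} = 2 - \frac{S + S}{S + 2} = 2 - \frac{2 S}{2 + S}$)
$o = -32$ ($o = -2 - 30 = -32$)
$\left(o + L{\left(\sqrt{O{\left(4 \right)} - 1} \right)}\right)^{2} = \left(-32 + \frac{4}{2 + \sqrt{\left(9 + 2 \cdot 4\right) - 1}}\right)^{2} = \left(-32 + \frac{4}{2 + \sqrt{\left(9 + 8\right) - 1}}\right)^{2} = \left(-32 + \frac{4}{2 + \sqrt{17 - 1}}\right)^{2} = \left(-32 + \frac{4}{2 + \sqrt{16}}\right)^{2} = \left(-32 + \frac{4}{2 + 4}\right)^{2} = \left(-32 + \frac{4}{6}\right)^{2} = \left(-32 + 4 \cdot \frac{1}{6}\right)^{2} = \left(-32 + \frac{2}{3}\right)^{2} = \left(- \frac{94}{3}\right)^{2} = \frac{8836}{9}$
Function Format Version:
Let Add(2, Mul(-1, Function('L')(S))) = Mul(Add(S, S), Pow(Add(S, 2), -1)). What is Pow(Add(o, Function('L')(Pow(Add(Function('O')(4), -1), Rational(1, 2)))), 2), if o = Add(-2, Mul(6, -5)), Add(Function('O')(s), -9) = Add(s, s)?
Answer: Rational(8836, 9) ≈ 981.78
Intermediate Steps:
Function('O')(s) = Add(9, Mul(2, s)) (Function('O')(s) = Add(9, Add(s, s)) = Add(9, Mul(2, s)))
Function('L')(S) = Add(2, Mul(-2, S, Pow(Add(2, S), -1))) (Function('L')(S) = Add(2, Mul(-1, Mul(Add(S, S), Pow(Add(S, 2), -1)))) = Add(2, Mul(-1, Mul(Mul(2, S), Pow(Add(2, S), -1)))) = Add(2, Mul(-1, Mul(2, S, Pow(Add(2, S), -1)))) = Add(2, Mul(-2, S, Pow(Add(2, S), -1))))
o = -32 (o = Add(-2, -30) = -32)
Pow(Add(o, Function('L')(Pow(Add(Function('O')(4), -1), Rational(1, 2)))), 2) = Pow(Add(-32, Mul(4, Pow(Add(2, Pow(Add(Add(9, Mul(2, 4)), -1), Rational(1, 2))), -1))), 2) = Pow(Add(-32, Mul(4, Pow(Add(2, Pow(Add(Add(9, 8), -1), Rational(1, 2))), -1))), 2) = Pow(Add(-32, Mul(4, Pow(Add(2, Pow(Add(17, -1), Rational(1, 2))), -1))), 2) = Pow(Add(-32, Mul(4, Pow(Add(2, Pow(16, Rational(1, 2))), -1))), 2) = Pow(Add(-32, Mul(4, Pow(Add(2, 4), -1))), 2) = Pow(Add(-32, Mul(4, Pow(6, -1))), 2) = Pow(Add(-32, Mul(4, Rational(1, 6))), 2) = Pow(Add(-32, Rational(2, 3)), 2) = Pow(Rational(-94, 3), 2) = Rational(8836, 9)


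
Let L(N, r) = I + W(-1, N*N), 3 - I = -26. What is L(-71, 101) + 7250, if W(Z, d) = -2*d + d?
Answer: 2238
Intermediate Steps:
I = 29 (I = 3 - 1*(-26) = 3 + 26 = 29)
W(Z, d) = -d
L(N, r) = 29 - N² (L(N, r) = 29 - N*N = 29 - N²)
L(-71, 101) + 7250 = (29 - 1*(-71)²) + 7250 = (29 - 1*5041) + 7250 = (29 - 5041) + 7250 = -5012 + 7250 = 2238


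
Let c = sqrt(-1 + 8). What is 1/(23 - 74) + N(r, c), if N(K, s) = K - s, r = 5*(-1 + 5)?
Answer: 1019/51 - sqrt(7) ≈ 17.335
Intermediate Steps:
c = sqrt(7) ≈ 2.6458
r = 20 (r = 5*4 = 20)
1/(23 - 74) + N(r, c) = 1/(23 - 74) + (20 - sqrt(7)) = 1/(-51) + (20 - sqrt(7)) = -1/51 + (20 - sqrt(7)) = 1019/51 - sqrt(7)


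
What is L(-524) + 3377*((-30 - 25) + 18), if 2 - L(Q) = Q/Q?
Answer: -124948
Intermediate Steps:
L(Q) = 1 (L(Q) = 2 - Q/Q = 2 - 1*1 = 2 - 1 = 1)
L(-524) + 3377*((-30 - 25) + 18) = 1 + 3377*((-30 - 25) + 18) = 1 + 3377*(-55 + 18) = 1 + 3377*(-37) = 1 - 124949 = -124948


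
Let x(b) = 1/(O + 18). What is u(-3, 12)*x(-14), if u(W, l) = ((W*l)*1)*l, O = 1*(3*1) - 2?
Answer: -432/19 ≈ -22.737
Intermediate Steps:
O = 1 (O = 1*3 - 2 = 3 - 2 = 1)
u(W, l) = W*l² (u(W, l) = (W*l)*l = W*l²)
x(b) = 1/19 (x(b) = 1/(1 + 18) = 1/19)
u(-3, 12)*x(-14) = -3*12²*(1/19) = -3*144*(1/19) = -432*1/19 = -432/19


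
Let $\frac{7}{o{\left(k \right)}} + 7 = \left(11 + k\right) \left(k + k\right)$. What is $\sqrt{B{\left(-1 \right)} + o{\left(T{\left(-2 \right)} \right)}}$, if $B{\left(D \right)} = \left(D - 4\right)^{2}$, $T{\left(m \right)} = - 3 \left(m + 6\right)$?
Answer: $\frac{12 \sqrt{51}}{17} \approx 5.041$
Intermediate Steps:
$T{\left(m \right)} = -18 - 3 m$ ($T{\left(m \right)} = - 3 \left(6 + m\right) = -18 - 3 m$)
$o{\left(k \right)} = \frac{7}{-7 + 2 k \left(11 + k\right)}$ ($o{\left(k \right)} = \frac{7}{-7 + \left(11 + k\right) \left(k + k\right)} = \frac{7}{-7 + \left(11 + k\right) 2 k} = \frac{7}{-7 + 2 k \left(11 + k\right)}$)
$B{\left(D \right)} = \left(-4 + D\right)^{2}$
$\sqrt{B{\left(-1 \right)} + o{\left(T{\left(-2 \right)} \right)}} = \sqrt{\left(-4 - 1\right)^{2} + \frac{7}{-7 + 2 \left(-18 - -6\right)^{2} + 22 \left(-18 - -6\right)}} = \sqrt{\left(-5\right)^{2} + \frac{7}{-7 + 2 \left(-18 + 6\right)^{2} + 22 \left(-18 + 6\right)}} = \sqrt{25 + \frac{7}{-7 + 2 \left(-12\right)^{2} + 22 \left(-12\right)}} = \sqrt{25 + \frac{7}{-7 + 2 \cdot 144 - 264}} = \sqrt{25 + \frac{7}{-7 + 288 - 264}} = \sqrt{25 + \frac{7}{17}} = \sqrt{\frac{432}{17}} = \frac{12 \sqrt{51}}{17}$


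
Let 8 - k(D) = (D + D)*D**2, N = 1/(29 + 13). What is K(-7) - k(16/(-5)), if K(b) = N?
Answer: -385939/5250 ≈ -73.512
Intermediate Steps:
N = 1/42 ≈ 0.023810
K(b) = 1/42
k(D) = 8 - 2*D**3 (k(D) = 8 - (D + D)*D**2 = 8 - 2*D*D**2 = 8 - 2*D**3)
K(-7) - k(16/(-5)) = 1/42 - (8 - 2*(16/(-5))**3) = 1/42 - (8 - 2*(16*(-1/5))**3) = 1/42 - (8 - 2*(-16/5)**3) = 1/42 - (8 - 2*(-4096/125)) = 1/42 - (8 + 8192/125) = 1/42 - 1*9192/125 = 1/42 - 9192/125 = -385939/5250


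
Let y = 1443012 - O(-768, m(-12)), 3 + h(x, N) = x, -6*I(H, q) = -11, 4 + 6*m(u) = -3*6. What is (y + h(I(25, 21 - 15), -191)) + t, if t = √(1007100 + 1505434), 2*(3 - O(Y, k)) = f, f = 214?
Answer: 8658689/6 + √2512534 ≈ 1.4447e+6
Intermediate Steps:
m(u) = -11/3 (m(u) = -⅔ + (-3*6)/6 = -⅔ + (⅙)*(-18) = -⅔ - 3 = -11/3)
O(Y, k) = -104 (O(Y, k) = 3 - ½*214 = 3 - 107 = -104)
I(H, q) = 11/6 (I(H, q) = -⅙*(-11) = 11/6)
h(x, N) = -3 + x
t = √2512534 ≈ 1585.1
y = 1443116 (y = 1443012 - 1*(-104) = 1443012 + 104 = 1443116)
(y + h(I(25, 21 - 15), -191)) + t = (1443116 + (-3 + 11/6)) + √2512534 = (1443116 - 7/6) + √2512534 = 8658689/6 + √2512534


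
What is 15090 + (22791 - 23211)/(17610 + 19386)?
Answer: 46522435/3083 ≈ 15090.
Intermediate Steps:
15090 + (22791 - 23211)/(17610 + 19386) = 15090 - 420/36996 = 15090 - 420*1/36996 = 15090 - 35/3083 = 46522435/3083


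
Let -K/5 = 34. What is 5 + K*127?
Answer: -21585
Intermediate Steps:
K = -170 (K = -5*34 = -170)
5 + K*127 = 5 - 170*127 = 5 - 21590 = -21585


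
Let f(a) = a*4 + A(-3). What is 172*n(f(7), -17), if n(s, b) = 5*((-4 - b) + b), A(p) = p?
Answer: -3440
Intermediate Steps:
f(a) = -3 + 4*a (f(a) = a*4 - 3 = 4*a - 3 = -3 + 4*a)
n(s, b) = -20 (n(s, b) = 5*(-4) = -20)
172*n(f(7), -17) = 172*(-20) = -3440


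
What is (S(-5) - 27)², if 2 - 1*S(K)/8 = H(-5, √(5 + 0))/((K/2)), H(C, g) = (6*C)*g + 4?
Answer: 1152081/25 - 1728*√5/5 ≈ 45310.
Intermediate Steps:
H(C, g) = 4 + 6*C*g (H(C, g) = 6*C*g + 4 = 4 + 6*C*g)
S(K) = 16 - 16*(4 - 30*√5)/K (S(K) = 16 - 8*(4 + 6*(-5)*√(5 + 0))/(K/2) = 16 - 8*(4 + 6*(-5)*√5)/(K*(½)) = 16 - 8*(4 - 30*√5)/(K/2) = 16 - 8*(4 - 30*√5)*2/K = 16 - 16*(4 - 30*√5)/K)
(S(-5) - 27)² = (16*(-4 - 5 + 30*√5)/(-5) - 27)² = (16*(-⅕)*(-9 + 30*√5) - 27)² = ((144/5 - 96*√5) - 27)² = (9/5 - 96*√5)²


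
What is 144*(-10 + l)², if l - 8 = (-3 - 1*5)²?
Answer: 553536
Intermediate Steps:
l = 72 (l = 8 + (-3 - 1*5)² = 8 + (-3 - 5)² = 8 + (-8)² = 8 + 64 = 72)
144*(-10 + l)² = 144*(-10 + 72)² = 144*62² = 144*3844 = 553536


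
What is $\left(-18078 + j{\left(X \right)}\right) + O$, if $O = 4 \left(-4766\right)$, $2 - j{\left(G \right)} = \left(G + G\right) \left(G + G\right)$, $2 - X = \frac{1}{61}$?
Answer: $- \frac{138256504}{3721} \approx -37156.0$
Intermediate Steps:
$X = \frac{121}{61}$ ($X = 2 - \frac{1}{61} = \frac{121}{61} \approx 1.9836$)
$j{\left(G \right)} = 2 - 4 G^{2}$ ($j{\left(G \right)} = 2 - \left(G + G\right) \left(G + G\right) = 2 - 2 G 2 G = 2 - 4 G^{2}$)
$O = -19064$
$\left(-18078 + j{\left(X \right)}\right) + O = \left(-18078 + \left(2 - 4 \left(\frac{121}{61}\right)^{2}\right)\right) - 19064 = \left(-18078 + \left(2 - \frac{58564}{3721}\right)\right) - 19064 = \left(-18078 - \frac{51122}{3721}\right) - 19064 = - \frac{67319360}{3721} - 19064 = - \frac{138256504}{3721}$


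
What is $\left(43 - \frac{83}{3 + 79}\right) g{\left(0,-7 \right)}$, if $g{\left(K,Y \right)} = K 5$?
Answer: $0$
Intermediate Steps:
$g{\left(K,Y \right)} = 5 K$
$\left(43 - \frac{83}{3 + 79}\right) g{\left(0,-7 \right)} = \left(43 - \frac{83}{3 + 79}\right) 5 \cdot 0 = \left(43 - \frac{83}{82}\right) 0 = \frac{3443}{82} \cdot 0 = 0$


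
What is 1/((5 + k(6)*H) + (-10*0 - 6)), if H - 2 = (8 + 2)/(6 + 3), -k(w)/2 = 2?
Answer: -9/121 ≈ -0.074380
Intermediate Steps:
k(w) = -4 (k(w) = -2*2 = -4)
H = 28/9 (H = 2 + (8 + 2)/(6 + 3) = 2 + 10/9 = 28/9 ≈ 3.1111)
1/((5 + k(6)*H) + (-10*0 - 6)) = 1/((5 - 4*28/9) + (-10*0 - 6)) = 1/((5 - 112/9) + (0 - 6)) = 1/(-67/9 - 6) = 1/(-121/9) = -9/121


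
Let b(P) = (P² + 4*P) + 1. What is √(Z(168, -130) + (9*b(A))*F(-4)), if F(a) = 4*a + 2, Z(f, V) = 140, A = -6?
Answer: I*√1498 ≈ 38.704*I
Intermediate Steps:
b(P) = 1 + P² + 4*P
F(a) = 2 + 4*a
√(Z(168, -130) + (9*b(A))*F(-4)) = √(140 + (9*(1 + (-6)² + 4*(-6)))*(2 + 4*(-4))) = √(140 + (9*(1 + 36 - 24))*(2 - 16)) = √(140 + (9*13)*(-14)) = √(140 + 117*(-14)) = √(140 - 1638) = √(-1498) = I*√1498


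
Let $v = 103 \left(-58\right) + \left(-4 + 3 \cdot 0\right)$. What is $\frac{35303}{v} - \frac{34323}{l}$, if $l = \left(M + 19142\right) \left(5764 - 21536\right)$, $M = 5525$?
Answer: $- \frac{403951578767}{68403779108} \approx -5.9054$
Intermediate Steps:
$l = -389047924$ ($l = \left(5525 + 19142\right) \left(5764 - 21536\right) = 24667 \left(-15772\right) = -389047924$)
$v = -5978$ ($v = -5974 + \left(-4 + 0\right) = -5974 - 4 = -5978$)
$\frac{35303}{v} - \frac{34323}{l} = \frac{35303}{-5978} - \frac{34323}{-389047924} = 35303 \left(- \frac{1}{5978}\right) - - \frac{2019}{22885172} = - \frac{35303}{5978} + \frac{2019}{22885172} = - \frac{403951578767}{68403779108}$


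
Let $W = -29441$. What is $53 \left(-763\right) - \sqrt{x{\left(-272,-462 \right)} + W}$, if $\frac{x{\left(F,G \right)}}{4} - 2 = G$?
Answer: $-40439 - i \sqrt{31281} \approx -40439.0 - 176.86 i$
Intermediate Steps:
$x{\left(F,G \right)} = 8 + 4 G$
$53 \left(-763\right) - \sqrt{x{\left(-272,-462 \right)} + W} = 53 \left(-763\right) - \sqrt{\left(8 + 4 \left(-462\right)\right) - 29441} = -40439 - \sqrt{\left(8 - 1848\right) - 29441} = -40439 - \sqrt{-1840 - 29441} = -40439 - \sqrt{-31281} = -40439 - i \sqrt{31281}$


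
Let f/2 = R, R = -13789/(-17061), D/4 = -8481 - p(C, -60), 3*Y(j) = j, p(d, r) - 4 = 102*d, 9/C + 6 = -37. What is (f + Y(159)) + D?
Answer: -24796448755/733623 ≈ -33800.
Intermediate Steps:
C = -9/43 (C = 9/(-6 - 37) = 9/(-43) = 9*(-1/43) = -9/43 ≈ -0.20930)
p(d, r) = 4 + 102*d
Y(j) = j/3
D = -1455748/43 (D = 4*(-8481 - (4 + 102*(-9/43))) = 4*(-8481 - (4 - 918/43)) = 4*(-8481 - 1*(-746/43)) = 4*(-8481 + 746/43) = 4*(-363937/43) = -1455748/43 ≈ -33855.)
R = 13789/17061 (R = -13789*(-1/17061) = 13789/17061 ≈ 0.80822)
f = 27578/17061 (f = 2*(13789/17061) = 27578/17061 ≈ 1.6164)
(f + Y(159)) + D = (27578/17061 + (⅓)*159) - 1455748/43 = (27578/17061 + 53) - 1455748/43 = 931811/17061 - 1455748/43 = -24796448755/733623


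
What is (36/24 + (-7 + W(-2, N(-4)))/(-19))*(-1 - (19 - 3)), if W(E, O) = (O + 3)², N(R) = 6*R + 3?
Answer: 9809/38 ≈ 258.13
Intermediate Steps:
N(R) = 3 + 6*R
W(E, O) = (3 + O)²
(36/24 + (-7 + W(-2, N(-4)))/(-19))*(-1 - (19 - 3)) = (36/24 + (-7 + (3 + (3 + 6*(-4)))²)/(-19))*(-1 - (19 - 3)) = (36*(1/24) + (-7 + (3 + (3 - 24))²)*(-1/19))*(-1 - 1*16) = (3/2 + (-7 + (3 - 21)²)*(-1/19))*(-1 - 16) = (3/2 + (-7 + (-18)²)*(-1/19))*(-17) = (3/2 + (-7 + 324)*(-1/19))*(-17) = (3/2 + 317*(-1/19))*(-17) = (3/2 - 317/19)*(-17) = -577/38*(-17) = 9809/38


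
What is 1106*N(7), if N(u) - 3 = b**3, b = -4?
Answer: -67466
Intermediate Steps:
N(u) = -61 (N(u) = 3 + (-4)**3 = 3 - 64 = -61)
1106*N(7) = 1106*(-61) = -67466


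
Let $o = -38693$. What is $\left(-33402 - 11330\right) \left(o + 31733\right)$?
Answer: $311334720$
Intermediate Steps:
$\left(-33402 - 11330\right) \left(o + 31733\right) = \left(-33402 - 11330\right) \left(-38693 + 31733\right) = \left(-44732\right) \left(-6960\right) = 311334720$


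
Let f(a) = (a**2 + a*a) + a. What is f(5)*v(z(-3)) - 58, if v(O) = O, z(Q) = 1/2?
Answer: -61/2 ≈ -30.500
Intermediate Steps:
z(Q) = 1/2
f(a) = a + 2*a**2 (f(a) = (a**2 + a**2) + a = 2*a**2 + a = a + 2*a**2)
f(5)*v(z(-3)) - 58 = (5*(1 + 2*5))*(1/2) - 58 = (5*(1 + 10))*(1/2) - 58 = (5*11)*(1/2) - 58 = 55*(1/2) - 58 = 55/2 - 58 = -61/2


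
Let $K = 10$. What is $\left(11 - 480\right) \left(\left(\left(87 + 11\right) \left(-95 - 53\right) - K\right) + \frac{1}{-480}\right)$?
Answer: $\frac{3267392149}{480} \approx 6.8071 \cdot 10^{6}$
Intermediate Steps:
$\left(11 - 480\right) \left(\left(\left(87 + 11\right) \left(-95 - 53\right) - K\right) + \frac{1}{-480}\right) = \left(11 - 480\right) \left(\left(\left(87 + 11\right) \left(-95 - 53\right) - 10\right) + \frac{1}{-480}\right) = - 469 \left(\left(98 \left(-148\right) - 10\right) - \frac{1}{480}\right) = - 469 \left(\left(-14504 - 10\right) - \frac{1}{480}\right) = - 469 \left(-14514 - \frac{1}{480}\right) = \left(-469\right) \left(- \frac{6966721}{480}\right) = \frac{3267392149}{480}$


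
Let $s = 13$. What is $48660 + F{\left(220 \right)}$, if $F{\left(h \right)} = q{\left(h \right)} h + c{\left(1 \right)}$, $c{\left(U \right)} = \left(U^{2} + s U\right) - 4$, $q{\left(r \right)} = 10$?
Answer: $50870$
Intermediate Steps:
$c{\left(U \right)} = -4 + U^{2} + 13 U$ ($c{\left(U \right)} = \left(U^{2} + 13 U\right) - 4 = -4 + U^{2} + 13 U$)
$F{\left(h \right)} = 10 + 10 h$ ($F{\left(h \right)} = 10 h + \left(-4 + 1^{2} + 13 \cdot 1\right) = 10 h + \left(-4 + 1 + 13\right) = 10 h + 10 = 10 + 10 h$)
$48660 + F{\left(220 \right)} = 48660 + \left(10 + 10 \cdot 220\right) = 48660 + \left(10 + 2200\right) = 48660 + 2210 = 50870$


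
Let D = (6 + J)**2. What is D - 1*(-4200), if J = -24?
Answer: 4524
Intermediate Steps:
D = 324 (D = (6 - 24)**2 = (-18)**2 = 324)
D - 1*(-4200) = 324 - 1*(-4200) = 324 + 4200 = 4524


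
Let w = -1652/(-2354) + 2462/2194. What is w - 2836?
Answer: -3659400275/1291169 ≈ -2834.2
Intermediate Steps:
w = 2355009/1291169 (w = -1652*(-1/2354) + 2462*(1/2194) = 826/1177 + 1231/1097 = 2355009/1291169 ≈ 1.8239)
w - 2836 = 2355009/1291169 - 2836 = -3659400275/1291169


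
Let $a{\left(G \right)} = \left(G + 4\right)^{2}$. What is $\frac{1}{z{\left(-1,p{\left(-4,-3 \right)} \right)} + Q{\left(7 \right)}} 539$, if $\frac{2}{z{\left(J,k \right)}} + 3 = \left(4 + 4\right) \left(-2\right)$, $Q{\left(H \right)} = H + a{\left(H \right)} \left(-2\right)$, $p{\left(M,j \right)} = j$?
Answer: $- \frac{10241}{4467} \approx -2.2926$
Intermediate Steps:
$a{\left(G \right)} = \left(4 + G\right)^{2}$
$Q{\left(H \right)} = H - 2 \left(4 + H\right)^{2}$ ($Q{\left(H \right)} = H + \left(4 + H\right)^{2} \left(-2\right) = H - 2 \left(4 + H\right)^{2}$)
$z{\left(J,k \right)} = - \frac{2}{19}$ ($z{\left(J,k \right)} = \frac{2}{-3 + \left(4 + 4\right) \left(-2\right)} = \frac{2}{-3 + 8 \left(-2\right)} = \frac{2}{-3 - 16} = \frac{2}{-19} = 2 \left(- \frac{1}{19}\right) = - \frac{2}{19}$)
$\frac{1}{z{\left(-1,p{\left(-4,-3 \right)} \right)} + Q{\left(7 \right)}} 539 = \frac{1}{- \frac{2}{19} + \left(7 - 2 \left(4 + 7\right)^{2}\right)} 539 = \frac{1}{- \frac{2}{19} + \left(7 - 2 \cdot 11^{2}\right)} 539 = \frac{1}{- \frac{2}{19} + \left(7 - 242\right)} 539 = \frac{1}{- \frac{2}{19} - 235} \cdot 539 = \frac{1}{- \frac{4467}{19}} \cdot 539 = \left(- \frac{19}{4467}\right) 539 = - \frac{10241}{4467}$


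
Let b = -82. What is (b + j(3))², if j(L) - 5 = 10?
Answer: 4489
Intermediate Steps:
j(L) = 15 (j(L) = 5 + 10 = 15)
(b + j(3))² = (-82 + 15)² = (-67)² = 4489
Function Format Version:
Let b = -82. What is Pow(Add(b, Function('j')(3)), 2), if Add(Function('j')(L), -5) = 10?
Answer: 4489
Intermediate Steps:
Function('j')(L) = 15 (Function('j')(L) = Add(5, 10) = 15)
Pow(Add(b, Function('j')(3)), 2) = Pow(Add(-82, 15), 2) = Pow(-67, 2) = 4489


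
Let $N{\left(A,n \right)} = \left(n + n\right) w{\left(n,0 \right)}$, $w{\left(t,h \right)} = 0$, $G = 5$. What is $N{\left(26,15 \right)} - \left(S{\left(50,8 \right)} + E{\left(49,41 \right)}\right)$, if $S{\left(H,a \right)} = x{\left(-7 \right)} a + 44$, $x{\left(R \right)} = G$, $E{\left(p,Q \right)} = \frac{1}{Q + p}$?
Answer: $- \frac{7561}{90} \approx -84.011$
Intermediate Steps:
$N{\left(A,n \right)} = 0$ ($N{\left(A,n \right)} = \left(n + n\right) 0 = 2 n 0 = 0$)
$x{\left(R \right)} = 5$
$S{\left(H,a \right)} = 44 + 5 a$ ($S{\left(H,a \right)} = 5 a + 44 = 44 + 5 a$)
$N{\left(26,15 \right)} - \left(S{\left(50,8 \right)} + E{\left(49,41 \right)}\right) = 0 - \left(\left(44 + 5 \cdot 8\right) + \frac{1}{41 + 49}\right) = 0 - \left(\left(44 + 40\right) + \frac{1}{90}\right) = 0 - \left(84 + \frac{1}{90}\right) = 0 - \frac{7561}{90} = - \frac{7561}{90}$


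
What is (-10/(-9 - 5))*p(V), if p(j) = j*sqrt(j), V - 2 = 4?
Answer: 30*sqrt(6)/7 ≈ 10.498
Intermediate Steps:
V = 6 (V = 2 + 4 = 6)
p(j) = j**(3/2)
(-10/(-9 - 5))*p(V) = (-10/(-9 - 5))*6**(3/2) = (-10/(-14))*(6*sqrt(6)) = (-10*(-1/14))*(6*sqrt(6)) = 5*(6*sqrt(6))/7 = 30*sqrt(6)/7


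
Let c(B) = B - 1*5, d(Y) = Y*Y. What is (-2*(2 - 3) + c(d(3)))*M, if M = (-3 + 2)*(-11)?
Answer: 66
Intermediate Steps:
d(Y) = Y²
c(B) = -5 + B (c(B) = B - 5 = -5 + B)
M = 11 (M = -1*(-11) = 11)
(-2*(2 - 3) + c(d(3)))*M = (-2*(2 - 3) + (-5 + 3²))*11 = (-2*(-1) + (-5 + 9))*11 = (2 + 4)*11 = 6*11 = 66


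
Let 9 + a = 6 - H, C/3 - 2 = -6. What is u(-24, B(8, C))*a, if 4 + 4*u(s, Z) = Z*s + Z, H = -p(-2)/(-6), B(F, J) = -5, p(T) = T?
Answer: -74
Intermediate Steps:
C = -12 (C = 6 + 3*(-6) = 6 - 18 = -12)
H = -1/3 (H = -1*(-2)/(-6) = 2*(-1/6) = -1/3 ≈ -0.33333)
a = -8/3 (a = -9 + (6 - 1*(-1/3)) = -9 + (6 + 1/3) = -9 + 19/3 = -8/3 ≈ -2.6667)
u(s, Z) = -1 + Z/4 + Z*s/4 (u(s, Z) = -1 + (Z*s + Z)/4 = -1 + (Z + Z*s)/4 = -1 + (Z/4 + Z*s/4) = -1 + Z/4 + Z*s/4)
u(-24, B(8, C))*a = (-1 + (1/4)*(-5) + (1/4)*(-5)*(-24))*(-8/3) = (-1 - 5/4 + 30)*(-8/3) = (111/4)*(-8/3) = -74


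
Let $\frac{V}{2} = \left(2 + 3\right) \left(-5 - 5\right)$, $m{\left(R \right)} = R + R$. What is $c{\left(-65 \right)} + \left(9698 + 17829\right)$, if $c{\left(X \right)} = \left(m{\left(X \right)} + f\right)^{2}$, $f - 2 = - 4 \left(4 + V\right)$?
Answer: $93063$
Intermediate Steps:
$m{\left(R \right)} = 2 R$
$V = -100$ ($V = 2 \left(2 + 3\right) \left(-5 - 5\right) = 2 \cdot 5 \left(-10\right) = 2 \left(-50\right) = -100$)
$f = 386$ ($f = 2 - 4 \left(4 - 100\right) = 2 - -384 = 2 + 384 = 386$)
$c{\left(X \right)} = \left(386 + 2 X\right)^{2}$ ($c{\left(X \right)} = \left(2 X + 386\right)^{2} = \left(386 + 2 X\right)^{2}$)
$c{\left(-65 \right)} + \left(9698 + 17829\right) = 4 \left(193 - 65\right)^{2} + \left(9698 + 17829\right) = 4 \cdot 128^{2} + 27527 = 4 \cdot 16384 + 27527 = 65536 + 27527 = 93063$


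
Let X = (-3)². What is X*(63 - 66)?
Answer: -27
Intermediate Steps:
X = 9
X*(63 - 66) = 9*(63 - 66) = 9*(-3) = -27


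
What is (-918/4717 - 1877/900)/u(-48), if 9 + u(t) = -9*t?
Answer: -9680009/1795761900 ≈ -0.0053905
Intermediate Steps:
u(t) = -9 - 9*t
(-918/4717 - 1877/900)/u(-48) = (-918/4717 - 1877/900)/(-9 - 9*(-48)) = (-918*1/4717 - 1877*1/900)/(-9 + 432) = (-918/4717 - 1877/900)/423 = -9680009/4245300*1/423 = -9680009/1795761900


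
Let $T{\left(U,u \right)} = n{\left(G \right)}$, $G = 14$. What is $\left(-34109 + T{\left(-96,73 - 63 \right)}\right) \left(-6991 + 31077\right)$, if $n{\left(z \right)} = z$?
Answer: $-821212170$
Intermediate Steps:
$T{\left(U,u \right)} = 14$
$\left(-34109 + T{\left(-96,73 - 63 \right)}\right) \left(-6991 + 31077\right) = \left(-34109 + 14\right) \left(-6991 + 31077\right) = \left(-34095\right) 24086 = -821212170$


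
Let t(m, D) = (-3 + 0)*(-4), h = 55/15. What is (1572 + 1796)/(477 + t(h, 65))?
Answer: 3368/489 ≈ 6.8875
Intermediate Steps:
h = 11/3 (h = 55*(1/15) = 11/3 ≈ 3.6667)
t(m, D) = 12 (t(m, D) = -3*(-4) = 12)
(1572 + 1796)/(477 + t(h, 65)) = (1572 + 1796)/(477 + 12) = 3368/489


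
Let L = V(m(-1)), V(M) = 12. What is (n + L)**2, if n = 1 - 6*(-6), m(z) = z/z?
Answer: 2401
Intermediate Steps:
m(z) = 1
L = 12
n = 37 (n = 1 + 36 = 37)
(n + L)**2 = (37 + 12)**2 = 49**2 = 2401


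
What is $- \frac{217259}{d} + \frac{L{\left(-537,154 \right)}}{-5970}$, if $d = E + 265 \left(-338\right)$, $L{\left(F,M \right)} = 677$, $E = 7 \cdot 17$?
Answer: $\frac{412159301}{178007490} \approx 2.3154$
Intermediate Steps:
$E = 119$
$d = -89451$ ($d = 119 + 265 \left(-338\right) = 119 - 89570 = -89451$)
$- \frac{217259}{d} + \frac{L{\left(-537,154 \right)}}{-5970} = - \frac{217259}{-89451} + \frac{677}{-5970} = \left(-217259\right) \left(- \frac{1}{89451}\right) + 677 \left(- \frac{1}{5970}\right) = \frac{217259}{89451} - \frac{677}{5970} = \frac{412159301}{178007490}$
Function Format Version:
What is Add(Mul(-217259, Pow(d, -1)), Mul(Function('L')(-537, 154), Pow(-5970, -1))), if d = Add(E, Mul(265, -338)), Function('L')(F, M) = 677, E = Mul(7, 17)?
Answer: Rational(412159301, 178007490) ≈ 2.3154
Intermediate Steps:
E = 119
d = -89451 (d = Add(119, Mul(265, -338)) = Add(119, -89570) = -89451)
Add(Mul(-217259, Pow(d, -1)), Mul(Function('L')(-537, 154), Pow(-5970, -1))) = Add(Mul(-217259, Pow(-89451, -1)), Mul(677, Pow(-5970, -1))) = Add(Mul(-217259, Rational(-1, 89451)), Mul(677, Rational(-1, 5970))) = Add(Rational(217259, 89451), Rational(-677, 5970)) = Rational(412159301, 178007490)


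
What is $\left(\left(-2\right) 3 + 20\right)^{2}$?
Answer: $196$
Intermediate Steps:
$\left(\left(-2\right) 3 + 20\right)^{2} = \left(-6 + 20\right)^{2} = 14^{2} = 196$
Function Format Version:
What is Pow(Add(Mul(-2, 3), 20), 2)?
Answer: 196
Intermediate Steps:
Pow(Add(Mul(-2, 3), 20), 2) = Pow(Add(-6, 20), 2) = Pow(14, 2) = 196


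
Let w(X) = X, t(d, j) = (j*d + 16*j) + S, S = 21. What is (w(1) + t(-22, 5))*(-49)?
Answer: 392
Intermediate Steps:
t(d, j) = 21 + 16*j + d*j (t(d, j) = (j*d + 16*j) + 21 = (d*j + 16*j) + 21 = (16*j + d*j) + 21 = 21 + 16*j + d*j)
(w(1) + t(-22, 5))*(-49) = (1 + (21 + 16*5 - 22*5))*(-49) = (1 + (21 + 80 - 110))*(-49) = (1 - 9)*(-49) = -8*(-49) = 392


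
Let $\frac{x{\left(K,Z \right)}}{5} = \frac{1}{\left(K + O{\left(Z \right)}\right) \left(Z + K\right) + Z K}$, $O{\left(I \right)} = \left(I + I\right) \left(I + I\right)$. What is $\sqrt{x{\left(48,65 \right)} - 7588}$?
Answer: $\frac{i \sqrt{6980315100189987}}{959122} \approx 87.109 i$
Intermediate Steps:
$O{\left(I \right)} = 4 I^{2}$ ($O{\left(I \right)} = 2 I 2 I = 4 I^{2}$)
$x{\left(K,Z \right)} = \frac{5}{K Z + \left(K + Z\right) \left(K + 4 Z^{2}\right)}$ ($x{\left(K,Z \right)} = \frac{5}{\left(K + 4 Z^{2}\right) \left(Z + K\right) + Z K} = \frac{5}{\left(K + 4 Z^{2}\right) \left(K + Z\right) + K Z} = \frac{5}{\left(K + Z\right) \left(K + 4 Z^{2}\right) + K Z} = \frac{5}{K Z + \left(K + Z\right) \left(K + 4 Z^{2}\right)}$)
$\sqrt{x{\left(48,65 \right)} - 7588} = \sqrt{\frac{5}{48^{2} + 4 \cdot 65^{3} + 2 \cdot 48 \cdot 65 + 4 \cdot 48 \cdot 65^{2}} - 7588} = \sqrt{\frac{5}{2304 + 4 \cdot 274625 + 6240 + 4 \cdot 48 \cdot 4225} - 7588} = \sqrt{\frac{5}{2304 + 1098500 + 6240 + 811200} - 7588} = \sqrt{\frac{5}{1918244} - 7588} = \sqrt{- \frac{14555635467}{1918244}} = \frac{i \sqrt{6980315100189987}}{959122}$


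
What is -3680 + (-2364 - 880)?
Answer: -6924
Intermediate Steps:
-3680 + (-2364 - 880) = -3680 - 3244 = -6924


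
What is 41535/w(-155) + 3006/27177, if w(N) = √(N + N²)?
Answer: 1002/9059 + 8307*√23870/4774 ≈ 268.95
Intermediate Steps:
41535/w(-155) + 3006/27177 = 41535/(√(-155*(1 - 155))) + 3006/27177 = 41535/(√(-155*(-154))) + 3006*(1/27177) = 41535/(√23870) + 1002/9059 = 41535*(√23870/23870) + 1002/9059 = 8307*√23870/4774 + 1002/9059 = 1002/9059 + 8307*√23870/4774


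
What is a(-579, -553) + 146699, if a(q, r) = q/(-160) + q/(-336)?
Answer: 164308863/1120 ≈ 1.4670e+5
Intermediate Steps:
a(q, r) = -31*q/3360 (a(q, r) = q*(-1/160) + q*(-1/336) = -q/160 - q/336 = -31*q/3360)
a(-579, -553) + 146699 = -31/3360*(-579) + 146699 = 5983/1120 + 146699 = 164308863/1120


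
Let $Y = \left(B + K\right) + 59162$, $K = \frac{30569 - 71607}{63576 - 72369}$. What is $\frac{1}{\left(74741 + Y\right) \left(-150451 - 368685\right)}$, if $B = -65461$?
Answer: $- \frac{8793}{312442803145984} \approx -2.8143 \cdot 10^{-11}$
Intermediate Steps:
$K = \frac{41038}{8793}$ ($K = - \frac{41038}{-8793} = \left(-41038\right) \left(- \frac{1}{8793}\right) = \frac{41038}{8793} \approx 4.6671$)
$Y = - \frac{55346069}{8793}$ ($Y = \left(-65461 + \frac{41038}{8793}\right) + 59162 = - \frac{575557535}{8793} + 59162 = - \frac{55346069}{8793} \approx -6294.3$)
$\frac{1}{\left(74741 + Y\right) \left(-150451 - 368685\right)} = \frac{1}{\left(74741 - \frac{55346069}{8793}\right) \left(-150451 - 368685\right)} = \frac{1}{\frac{601851544}{8793} \left(-519136\right)} = \frac{1}{- \frac{312442803145984}{8793}} = - \frac{8793}{312442803145984}$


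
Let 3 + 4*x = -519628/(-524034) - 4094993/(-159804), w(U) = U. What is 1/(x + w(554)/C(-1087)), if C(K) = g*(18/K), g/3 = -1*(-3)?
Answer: -167485458672/621600076758155 ≈ -0.00026944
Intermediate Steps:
g = 9 (g = 3*(-1*(-3)) = 3*3 = 9)
C(K) = 162/K (C(K) = 9*(18/K) = 162/K)
x = 36624555679/6203165136 (x = -¾ + (-519628/(-524034) - 4094993/(-159804))/4 = -¾ + (-519628*(-1/524034) - 4094993*(-1/159804))/4 = -¾ + (259814/262017 + 4094993/159804)/4 = -¾ + (¼)*(41276929531/1550791284) = -¾ + 41276929531/6203165136 = 36624555679/6203165136 ≈ 5.9042)
1/(x + w(554)/C(-1087)) = 1/(36624555679/6203165136 + 554/((162/(-1087)))) = 1/(36624555679/6203165136 + 554/((162*(-1/1087)))) = 1/(36624555679/6203165136 + 554/(-162/1087)) = 1/(36624555679/6203165136 + 554*(-1087/162)) = 1/(36624555679/6203165136 - 301099/81) = 1/(-621600076758155/167485458672) = -167485458672/621600076758155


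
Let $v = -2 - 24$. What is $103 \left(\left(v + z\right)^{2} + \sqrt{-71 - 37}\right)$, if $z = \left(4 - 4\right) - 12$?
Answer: $148732 + 618 i \sqrt{3} \approx 1.4873 \cdot 10^{5} + 1070.4 i$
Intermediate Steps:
$z = -12$ ($z = 0 - 12 = -12$)
$v = -26$ ($v = -2 - 24 = -26$)
$103 \left(\left(v + z\right)^{2} + \sqrt{-71 - 37}\right) = 103 \left(\left(-26 - 12\right)^{2} + \sqrt{-71 - 37}\right) = 103 \left(\left(-38\right)^{2} + \sqrt{-108}\right) = 103 \left(1444 + 6 i \sqrt{3}\right) = 148732 + 618 i \sqrt{3}$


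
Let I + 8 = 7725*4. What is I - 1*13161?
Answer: 17731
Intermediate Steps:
I = 30892 (I = -8 + 7725*4 = -8 + 30900 = 30892)
I - 1*13161 = 30892 - 1*13161 = 30892 - 13161 = 17731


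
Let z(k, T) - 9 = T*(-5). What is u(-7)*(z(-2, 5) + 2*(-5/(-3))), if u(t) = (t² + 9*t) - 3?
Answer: 646/3 ≈ 215.33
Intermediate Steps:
z(k, T) = 9 - 5*T (z(k, T) = 9 + T*(-5) = 9 - 5*T)
u(t) = -3 + t² + 9*t
u(-7)*(z(-2, 5) + 2*(-5/(-3))) = (-3 + (-7)² + 9*(-7))*((9 - 5*5) + 2*(-5/(-3))) = (-3 + 49 - 63)*((9 - 25) + 2*(-5*(-⅓))) = -17*(-16 + 2*(5/3)) = -17*(-16 + 10/3) = -17*(-38/3) = 646/3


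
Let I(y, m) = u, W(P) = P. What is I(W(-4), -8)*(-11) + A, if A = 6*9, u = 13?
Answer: -89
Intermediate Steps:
A = 54
I(y, m) = 13
I(W(-4), -8)*(-11) + A = 13*(-11) + 54 = -143 + 54 = -89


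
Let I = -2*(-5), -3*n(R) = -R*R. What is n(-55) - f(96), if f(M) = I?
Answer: 2995/3 ≈ 998.33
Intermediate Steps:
n(R) = R**2/3 (n(R) = -(-1)*R*R/3 = -(-1)*R**2/3 = R**2/3)
I = 10
f(M) = 10
n(-55) - f(96) = (1/3)*(-55)**2 - 1*10 = (1/3)*3025 - 10 = 3025/3 - 10 = 2995/3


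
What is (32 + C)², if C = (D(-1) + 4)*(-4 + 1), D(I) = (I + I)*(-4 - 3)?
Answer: 484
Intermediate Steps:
D(I) = -14*I (D(I) = (2*I)*(-7) = -14*I)
C = -54 (C = (-14*(-1) + 4)*(-4 + 1) = (14 + 4)*(-3) = 18*(-3) = -54)
(32 + C)² = (32 - 54)² = (-22)² = 484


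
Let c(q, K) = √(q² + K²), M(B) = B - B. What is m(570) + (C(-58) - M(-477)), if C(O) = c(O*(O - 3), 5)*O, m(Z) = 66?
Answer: 66 - 58*√12517469 ≈ -2.0514e+5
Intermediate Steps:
M(B) = 0
c(q, K) = √(K² + q²)
C(O) = O*√(25 + O²*(-3 + O)²) (C(O) = √(5² + (O*(O - 3))²)*O = √(25 + (O*(-3 + O))²)*O = √(25 + O²*(-3 + O)²)*O = O*√(25 + O²*(-3 + O)²))
m(570) + (C(-58) - M(-477)) = 66 + (-58*√(25 + (-58)²*(-3 - 58)²) - 1*0) = 66 + (-58*√(25 + 3364*(-61)²) + 0) = 66 + (-58*√(25 + 3364*3721) + 0) = 66 + (-58*√(25 + 12517444) + 0) = 66 + (-58*√12517469 + 0) = 66 - 58*√12517469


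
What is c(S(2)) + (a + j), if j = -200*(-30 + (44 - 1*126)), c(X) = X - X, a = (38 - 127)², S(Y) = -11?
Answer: 30321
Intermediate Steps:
a = 7921 (a = (-89)² = 7921)
c(X) = 0
j = 22400 (j = -200*(-30 + (44 - 126)) = -200*(-30 - 82) = -200*(-112) = 22400)
c(S(2)) + (a + j) = 0 + (7921 + 22400) = 0 + 30321 = 30321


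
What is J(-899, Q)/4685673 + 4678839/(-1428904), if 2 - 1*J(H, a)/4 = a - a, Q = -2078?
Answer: -21923498142415/6695376892392 ≈ -3.2744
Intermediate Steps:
J(H, a) = 8 (J(H, a) = 8 - 4*(a - a) = 8 - 4*0 = 8 + 0 = 8)
J(-899, Q)/4685673 + 4678839/(-1428904) = 8/4685673 + 4678839/(-1428904) = 8*(1/4685673) + 4678839*(-1/1428904) = 8/4685673 - 4678839/1428904 = -21923498142415/6695376892392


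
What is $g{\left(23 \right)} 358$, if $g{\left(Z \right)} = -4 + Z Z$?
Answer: $187950$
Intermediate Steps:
$g{\left(Z \right)} = -4 + Z^{2}$
$g{\left(23 \right)} 358 = \left(-4 + 23^{2}\right) 358 = \left(-4 + 529\right) 358 = 525 \cdot 358 = 187950$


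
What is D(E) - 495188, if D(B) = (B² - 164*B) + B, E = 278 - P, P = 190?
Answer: -501788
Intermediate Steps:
E = 88 (E = 278 - 1*190 = 278 - 190 = 88)
D(B) = B² - 163*B
D(E) - 495188 = 88*(-163 + 88) - 495188 = 88*(-75) - 495188 = -6600 - 495188 = -501788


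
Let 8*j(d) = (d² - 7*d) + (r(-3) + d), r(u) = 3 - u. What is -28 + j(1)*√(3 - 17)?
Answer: -28 + I*√14/8 ≈ -28.0 + 0.46771*I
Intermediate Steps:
j(d) = ¾ - 3*d/4 + d²/8 (j(d) = ((d² - 7*d) + ((3 - 1*(-3)) + d))/8 = ((d² - 7*d) + ((3 + 3) + d))/8 = ((d² - 7*d) + (6 + d))/8 = (6 + d² - 6*d)/8 = ¾ - 3*d/4 + d²/8)
-28 + j(1)*√(3 - 17) = -28 + (¾ - ¾*1 + (⅛)*1²)*√(3 - 17) = -28 + (¾ - ¾ + (⅛)*1)*√(-14) = -28 + (¾ - ¾ + ⅛)*(I*√14) = -28 + (I*√14)/8 = -28 + I*√14/8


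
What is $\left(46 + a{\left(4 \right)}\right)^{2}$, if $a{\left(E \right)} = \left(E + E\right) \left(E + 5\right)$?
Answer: $13924$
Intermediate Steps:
$a{\left(E \right)} = 2 E \left(5 + E\right)$
$\left(46 + a{\left(4 \right)}\right)^{2} = \left(46 + 2 \cdot 4 \left(5 + 4\right)\right)^{2} = \left(46 + 2 \cdot 4 \cdot 9\right)^{2} = \left(46 + 72\right)^{2} = 118^{2} = 13924$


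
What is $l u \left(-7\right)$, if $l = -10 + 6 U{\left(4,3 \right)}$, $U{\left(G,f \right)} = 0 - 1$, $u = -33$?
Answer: $-3696$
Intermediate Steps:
$U{\left(G,f \right)} = -1$
$l = -16$ ($l = -10 + 6 \left(-1\right) = -10 - 6 = -16$)
$l u \left(-7\right) = \left(-16\right) \left(-33\right) \left(-7\right) = 528 \left(-7\right) = -3696$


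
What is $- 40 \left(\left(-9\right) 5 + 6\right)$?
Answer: $1560$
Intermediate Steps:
$- 40 \left(\left(-9\right) 5 + 6\right) = - 40 \left(-45 + 6\right) = \left(-40\right) \left(-39\right) = 1560$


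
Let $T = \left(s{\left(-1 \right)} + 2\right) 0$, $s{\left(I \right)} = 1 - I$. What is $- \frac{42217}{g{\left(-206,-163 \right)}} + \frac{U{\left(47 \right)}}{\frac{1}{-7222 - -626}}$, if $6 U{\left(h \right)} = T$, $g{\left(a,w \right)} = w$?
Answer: $259$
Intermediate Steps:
$T = 0$ ($T = \left(\left(1 - -1\right) + 2\right) 0 = \left(\left(1 + 1\right) + 2\right) 0 = \left(2 + 2\right) 0 = 4 \cdot 0 = 0$)
$U{\left(h \right)} = 0$ ($U{\left(h \right)} = \frac{1}{6} \cdot 0 = 0$)
$- \frac{42217}{g{\left(-206,-163 \right)}} + \frac{U{\left(47 \right)}}{\frac{1}{-7222 - -626}} = - \frac{42217}{-163} + \frac{0}{\frac{1}{-7222 - -626}} = \left(-42217\right) \left(- \frac{1}{163}\right) + \frac{0}{\frac{1}{-7222 + \left(704 - 78\right)}} = 259 + \frac{0}{\frac{1}{-7222 + 626}} = 259 + \frac{0}{\frac{1}{-6596}} = 259 + \frac{0}{- \frac{1}{6596}} = 259 + 0 \left(-6596\right) = 259 + 0 = 259$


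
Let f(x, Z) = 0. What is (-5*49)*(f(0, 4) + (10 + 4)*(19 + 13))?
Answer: -109760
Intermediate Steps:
(-5*49)*(f(0, 4) + (10 + 4)*(19 + 13)) = (-5*49)*(0 + (10 + 4)*(19 + 13)) = -245*(0 + 14*32) = -245*(0 + 448) = -245*448 = -109760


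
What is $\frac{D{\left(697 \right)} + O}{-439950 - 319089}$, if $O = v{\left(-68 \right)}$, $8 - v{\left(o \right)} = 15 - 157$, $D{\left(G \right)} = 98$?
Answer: $- \frac{248}{759039} \approx -0.00032673$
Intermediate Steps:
$v{\left(o \right)} = 150$ ($v{\left(o \right)} = 8 - \left(15 - 157\right) = 8 - -142 = 8 + 142 = 150$)
$O = 150$
$\frac{D{\left(697 \right)} + O}{-439950 - 319089} = \frac{98 + 150}{-439950 - 319089} = \frac{248}{-759039} = 248 \left(- \frac{1}{759039}\right) = - \frac{248}{759039}$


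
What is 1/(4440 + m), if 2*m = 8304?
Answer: 1/8592 ≈ 0.00011639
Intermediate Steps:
m = 4152 (m = (½)*8304 = 4152)
1/(4440 + m) = 1/(4440 + 4152) = 1/8592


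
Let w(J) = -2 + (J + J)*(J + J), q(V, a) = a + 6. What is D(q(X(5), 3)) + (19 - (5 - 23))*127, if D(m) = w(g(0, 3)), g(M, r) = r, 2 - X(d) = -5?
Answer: 4733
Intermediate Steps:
X(d) = 7 (X(d) = 2 - 1*(-5) = 2 + 5 = 7)
q(V, a) = 6 + a
w(J) = -2 + 4*J² (w(J) = -2 + (2*J)*(2*J) = -2 + 4*J²)
D(m) = 34 (D(m) = -2 + 4*3² = -2 + 4*9 = -2 + 36 = 34)
D(q(X(5), 3)) + (19 - (5 - 23))*127 = 34 + (19 - (5 - 23))*127 = 34 + (19 - 1*(-18))*127 = 34 + (19 + 18)*127 = 34 + 37*127 = 34 + 4699 = 4733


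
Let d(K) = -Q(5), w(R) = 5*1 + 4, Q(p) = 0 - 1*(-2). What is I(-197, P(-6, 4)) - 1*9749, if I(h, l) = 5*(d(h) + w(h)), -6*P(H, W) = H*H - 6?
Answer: -9714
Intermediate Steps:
Q(p) = 2 (Q(p) = 0 + 2 = 2)
w(R) = 9 (w(R) = 5 + 4 = 9)
d(K) = -2 (d(K) = -1*2 = -2)
P(H, W) = 1 - H**2/6 (P(H, W) = -(H*H - 6)/6 = -(H**2 - 6)/6 = -(-6 + H**2)/6 = 1 - H**2/6)
I(h, l) = 35 (I(h, l) = 5*(-2 + 9) = 5*7 = 35)
I(-197, P(-6, 4)) - 1*9749 = 35 - 1*9749 = 35 - 9749 = -9714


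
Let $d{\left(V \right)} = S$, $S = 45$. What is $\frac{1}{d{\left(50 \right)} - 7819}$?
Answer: $- \frac{1}{7774} \approx -0.00012863$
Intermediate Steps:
$d{\left(V \right)} = 45$
$\frac{1}{d{\left(50 \right)} - 7819} = \frac{1}{45 - 7819} = \frac{1}{-7774} = - \frac{1}{7774}$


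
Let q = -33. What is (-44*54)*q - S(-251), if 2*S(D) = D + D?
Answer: 78659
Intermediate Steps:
S(D) = D (S(D) = (D + D)/2 = (2*D)/2 = D)
(-44*54)*q - S(-251) = -44*54*(-33) - 1*(-251) = -2376*(-33) + 251 = 78408 + 251 = 78659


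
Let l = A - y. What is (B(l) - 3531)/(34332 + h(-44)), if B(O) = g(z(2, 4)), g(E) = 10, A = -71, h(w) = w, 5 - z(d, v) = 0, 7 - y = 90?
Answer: -3521/34288 ≈ -0.10269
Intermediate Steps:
y = -83 (y = 7 - 1*90 = 7 - 90 = -83)
z(d, v) = 5 (z(d, v) = 5 - 1*0 = 5 + 0 = 5)
l = 12 (l = -71 - 1*(-83) = -71 + 83 = 12)
B(O) = 10
(B(l) - 3531)/(34332 + h(-44)) = (10 - 3531)/(34332 - 44) = -3521/34288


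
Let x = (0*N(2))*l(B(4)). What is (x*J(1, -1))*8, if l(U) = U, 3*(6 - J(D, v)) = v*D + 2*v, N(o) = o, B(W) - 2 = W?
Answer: 0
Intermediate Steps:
B(W) = 2 + W
J(D, v) = 6 - 2*v/3 - D*v/3 (J(D, v) = 6 - (v*D + 2*v)/3 = 6 - (D*v + 2*v)/3 = 6 - (2*v + D*v)/3 = 6 + (-2*v/3 - D*v/3) = 6 - 2*v/3 - D*v/3)
x = 0 (x = (0*2)*(2 + 4) = 0*6 = 0)
(x*J(1, -1))*8 = (0*(6 - 2/3*(-1) - 1/3*1*(-1)))*8 = (0*(6 + 2/3 + 1/3))*8 = (0*7)*8 = 0*8 = 0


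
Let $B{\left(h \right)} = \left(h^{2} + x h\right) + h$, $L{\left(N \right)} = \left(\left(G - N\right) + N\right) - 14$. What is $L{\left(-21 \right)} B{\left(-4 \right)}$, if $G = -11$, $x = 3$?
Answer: $0$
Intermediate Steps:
$L{\left(N \right)} = -25$ ($L{\left(N \right)} = \left(\left(-11 - N\right) + N\right) - 14 = -11 - 14 = -25$)
$B{\left(h \right)} = h^{2} + 4 h$ ($B{\left(h \right)} = \left(h^{2} + 3 h\right) + h = h^{2} + 4 h$)
$L{\left(-21 \right)} B{\left(-4 \right)} = - 25 \left(- 4 \left(4 - 4\right)\right) = - 25 \left(\left(-4\right) 0\right) = \left(-25\right) 0 = 0$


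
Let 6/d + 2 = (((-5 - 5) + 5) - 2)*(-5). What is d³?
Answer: 8/1331 ≈ 0.0060105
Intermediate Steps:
d = 2/11 (d = 6/(-2 + (((-5 - 5) + 5) - 2)*(-5)) = 6/(-2 + ((-10 + 5) - 2)*(-5)) = 6/(-2 + (-5 - 2)*(-5)) = 6/(-2 - 7*(-5)) = 6/(-2 + 35) = 6/33 = 6*(1/33) = 2/11 ≈ 0.18182)
d³ = (2/11)³ = 8/1331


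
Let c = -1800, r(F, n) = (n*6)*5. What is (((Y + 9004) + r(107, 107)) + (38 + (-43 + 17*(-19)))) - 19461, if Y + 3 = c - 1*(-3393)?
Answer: -5985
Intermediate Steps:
r(F, n) = 30*n (r(F, n) = (6*n)*5 = 30*n)
Y = 1590 (Y = -3 + (-1800 - 1*(-3393)) = -3 + (-1800 + 3393) = -3 + 1593 = 1590)
(((Y + 9004) + r(107, 107)) + (38 + (-43 + 17*(-19)))) - 19461 = (((1590 + 9004) + 30*107) + (38 + (-43 + 17*(-19)))) - 19461 = ((10594 + 3210) + (38 + (-43 - 323))) - 19461 = (13804 + (38 - 366)) - 19461 = (13804 - 328) - 19461 = 13476 - 19461 = -5985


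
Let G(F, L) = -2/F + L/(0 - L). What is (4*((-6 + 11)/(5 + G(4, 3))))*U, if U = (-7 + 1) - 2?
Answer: -320/7 ≈ -45.714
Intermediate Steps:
G(F, L) = -1 - 2/F (G(F, L) = -2/F + L/((-L)) = -2/F + L*(-1/L) = -2/F - 1 = -1 - 2/F)
U = -8 (U = -6 - 2 = -8)
(4*((-6 + 11)/(5 + G(4, 3))))*U = (4*((-6 + 11)/(5 + (-2 - 1*4)/4)))*(-8) = (4*(5/(5 + (-2 - 4)/4)))*(-8) = (4*(5/(5 + (¼)*(-6))))*(-8) = (4*(5/(5 - 3/2)))*(-8) = (4*(5/(7/2)))*(-8) = (4*(5*(2/7)))*(-8) = (4*(10/7))*(-8) = (40/7)*(-8) = -320/7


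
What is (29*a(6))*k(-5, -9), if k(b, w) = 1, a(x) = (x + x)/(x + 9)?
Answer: 116/5 ≈ 23.200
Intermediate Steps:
a(x) = 2*x/(9 + x) (a(x) = (2*x)/(9 + x) = 2*x/(9 + x))
(29*a(6))*k(-5, -9) = (29*(2*6/(9 + 6)))*1 = (29*(2*6/15))*1 = (29*(2*6*(1/15)))*1 = (29*(4/5))*1 = (116/5)*1 = 116/5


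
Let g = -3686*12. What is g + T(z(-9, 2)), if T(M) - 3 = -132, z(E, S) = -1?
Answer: -44361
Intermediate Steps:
T(M) = -129 (T(M) = 3 - 132 = -129)
g = -44232
g + T(z(-9, 2)) = -44232 - 129 = -44361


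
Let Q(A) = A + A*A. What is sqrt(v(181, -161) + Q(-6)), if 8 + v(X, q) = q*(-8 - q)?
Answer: I*sqrt(24611) ≈ 156.88*I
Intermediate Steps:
Q(A) = A + A**2
v(X, q) = -8 + q*(-8 - q)
sqrt(v(181, -161) + Q(-6)) = sqrt((-8 - 1*(-161)**2 - 8*(-161)) - 6*(1 - 6)) = sqrt((-8 - 1*25921 + 1288) - 6*(-5)) = sqrt((-8 - 25921 + 1288) + 30) = sqrt(-24641 + 30) = sqrt(-24611) = I*sqrt(24611)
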